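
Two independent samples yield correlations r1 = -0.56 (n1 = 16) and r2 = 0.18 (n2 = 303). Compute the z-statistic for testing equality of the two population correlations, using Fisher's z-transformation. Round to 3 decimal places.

-2.876

Fisher z-transforms: z1 = atanh(-0.56) = -0.632833, z2 = atanh(0.18) = 0.181983; difference d = -0.814816
Var(d) = 1/13 + 1/300 = 0.0769231 + 0.0033333 = 0.0802564
z = d/√Var(d) = -0.814816 / √0.0802564 = -0.814816 / 0.283296 = -2.876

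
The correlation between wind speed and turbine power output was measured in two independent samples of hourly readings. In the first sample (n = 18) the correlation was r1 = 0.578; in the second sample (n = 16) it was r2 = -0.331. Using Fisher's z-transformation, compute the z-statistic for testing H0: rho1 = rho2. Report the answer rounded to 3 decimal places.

Fisher z-transforms: z1 = atanh(0.578) = 0.659454, z2 = atanh(-0.331) = -0.343951; difference d = 1.003405
Var(d) = 1/15 + 1/13 = 0.0666667 + 0.0769231 = 0.1435898
z = d/√Var(d) = 1.003405 / √0.1435898 = 1.003405 / 0.378932 = 2.648

2.648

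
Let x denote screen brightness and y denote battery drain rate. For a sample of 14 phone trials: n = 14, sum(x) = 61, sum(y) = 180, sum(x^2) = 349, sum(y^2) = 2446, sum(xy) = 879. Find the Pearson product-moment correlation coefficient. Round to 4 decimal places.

0.9047

S_xy = nΣxy − ΣxΣy = 14·879 − 61·180 = 12306 − 10980 = 1326
S_xx = nΣx² − (Σx)² = 14·349 − 61² = 4886 − 3721 = 1165
S_yy = nΣy² − (Σy)² = 14·2446 − 180² = 34244 − 32400 = 1844
r = S_xy / √(S_xx·S_yy) = 1326 / √(1165·1844) = 1326 / √2148260 = 1326 / 1465.6944 = 0.9047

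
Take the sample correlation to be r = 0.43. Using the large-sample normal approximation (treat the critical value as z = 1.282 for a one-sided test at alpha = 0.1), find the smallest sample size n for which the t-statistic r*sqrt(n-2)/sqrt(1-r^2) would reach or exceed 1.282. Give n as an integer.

Need r·√(n−2)/√(1−r²) ≥ 1.282
√(n−2) ≥ 1.282·√(1−0.1849) / 0.43 = 1.282·0.902829 / 0.43 = 2.6917
n−2 ≥ 7.2452  ⇒  n ≥ 9.2452
Smallest integer n = 10

10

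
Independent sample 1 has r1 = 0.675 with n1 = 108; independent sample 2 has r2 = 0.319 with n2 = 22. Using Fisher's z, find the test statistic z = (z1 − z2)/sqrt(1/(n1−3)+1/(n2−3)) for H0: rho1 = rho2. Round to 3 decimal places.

z1 = atanh(0.675) = 0.819872,  z2 = atanh(0.319) = 0.330533
SE = √(1/(n1−3) + 1/(n2−3)) = √(1/105 + 1/19) = √(0.0095238 + 0.0526316) = √0.0621554 = 0.249310
z = (z1 − z2)/SE = (0.819872 − 0.330533) / 0.249310 = 0.489339 / 0.249310 = 1.963

1.963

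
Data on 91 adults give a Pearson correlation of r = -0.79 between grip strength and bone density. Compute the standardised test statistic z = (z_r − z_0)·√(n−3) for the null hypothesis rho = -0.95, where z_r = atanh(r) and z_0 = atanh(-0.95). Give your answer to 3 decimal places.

7.133

Fisher z: atanh(-0.79) = -1.071432, atanh(-0.95) = -1.831781
z = (z_r − z_0)·√(n−3) = (-1.071432 − (-1.831781))·√88 = 0.760349 · 9.380832 = 7.133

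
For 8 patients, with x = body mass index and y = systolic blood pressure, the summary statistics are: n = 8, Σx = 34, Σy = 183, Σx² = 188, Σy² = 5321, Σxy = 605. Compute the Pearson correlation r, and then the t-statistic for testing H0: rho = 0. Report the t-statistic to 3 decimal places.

Numerator: nΣxy − (Σx)(Σy) = 8·605 − (34)(183) = -1382
Denominator: √[(nΣx²−(Σx)²)(nΣy²−(Σy)²)]
  nΣx²−(Σx)² = 8·188 − 1156 = 348;  nΣy²−(Σy)² = 8·5321 − 33489 = 9079
  √(348·9079) = √3159492 = 1777.4960
r = -1382 / 1777.4960 = -0.7775
t = r·√(n−2)/√(1−r²) = -0.7775·√6 / √(1−0.604506) = -1.904478 / 0.628883 = -3.028

-3.028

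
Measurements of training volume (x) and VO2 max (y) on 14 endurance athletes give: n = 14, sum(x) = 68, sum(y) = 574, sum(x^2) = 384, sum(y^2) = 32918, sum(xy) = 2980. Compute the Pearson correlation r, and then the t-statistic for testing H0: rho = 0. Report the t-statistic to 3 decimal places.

0.973

Numerator: nΣxy − (Σx)(Σy) = 14·2980 − (68)(574) = 2688
Denominator: √[(nΣx²−(Σx)²)(nΣy²−(Σy)²)]
  nΣx²−(Σx)² = 14·384 − 4624 = 752;  nΣy²−(Σy)² = 14·32918 − 329476 = 131376
  √(752·131376) = √98794752 = 9939.5549
r = 2688 / 9939.5549 = 0.2704
t = r·√(n−2)/√(1−r²) = 0.2704·√12 / √(1−0.073116) = 0.936693 / 0.962748 = 0.973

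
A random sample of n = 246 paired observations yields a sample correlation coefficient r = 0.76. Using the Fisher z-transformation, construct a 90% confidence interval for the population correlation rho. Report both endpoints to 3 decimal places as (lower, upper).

Fisher z: z_r = atanh(r) = ½·ln((1+0.76)/(1−0.76)) = 0.996215
SE(z) = 1/√(n−3) = 1/√243 = 0.064150
90% ⇒ z* = 1.645; margin = 1.645·0.064150 = 0.105527
CI on z-scale: (0.890688, 1.101742)
Back-transform: tanh(0.890688) = 0.711733, tanh(1.101742) = 0.801124

(0.712, 0.801)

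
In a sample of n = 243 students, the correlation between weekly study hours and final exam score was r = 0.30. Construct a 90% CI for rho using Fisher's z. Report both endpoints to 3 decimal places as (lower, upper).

(0.201, 0.393)

Fisher z: z_r = atanh(r) = ½·ln((1+0.30)/(1−0.30)) = 0.309520
SE(z) = 1/√(n−3) = 1/√240 = 0.064550
90% ⇒ z* = 1.645; margin = 1.645·0.064550 = 0.106185
CI on z-scale: (0.203335, 0.415705)
Back-transform: tanh(0.203335) = 0.200578, tanh(0.415705) = 0.393306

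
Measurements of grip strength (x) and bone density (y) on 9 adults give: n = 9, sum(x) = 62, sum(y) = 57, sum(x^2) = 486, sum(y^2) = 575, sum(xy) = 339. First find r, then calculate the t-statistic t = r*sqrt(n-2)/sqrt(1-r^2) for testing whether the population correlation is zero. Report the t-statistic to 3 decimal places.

-1.440

S_xy = nΣxy − ΣxΣy = 9·339 − 62·57 = 3051 − 3534 = -483
S_xx = nΣx² − (Σx)² = 9·486 − 62² = 4374 − 3844 = 530
S_yy = nΣy² − (Σy)² = 9·575 − 57² = 5175 − 3249 = 1926
r = S_xy / √(S_xx·S_yy) = -483 / √(530·1926) = -483 / √1020780 = -483 / 1010.3366 = -0.4781
t = r·√(n−2)/√(1−r²) = -0.4781·√7 / √(1−0.228580) = -1.264934 / 0.878305 = -1.440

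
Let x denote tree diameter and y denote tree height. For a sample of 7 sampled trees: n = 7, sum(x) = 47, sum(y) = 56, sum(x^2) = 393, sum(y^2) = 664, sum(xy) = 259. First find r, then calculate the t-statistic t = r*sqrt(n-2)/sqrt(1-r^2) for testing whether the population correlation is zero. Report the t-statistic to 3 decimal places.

-4.748

Numerator: nΣxy − (Σx)(Σy) = 7·259 − (47)(56) = -819
Denominator: √[(nΣx²−(Σx)²)(nΣy²−(Σy)²)]
  nΣx²−(Σx)² = 7·393 − 2209 = 542;  nΣy²−(Σy)² = 7·664 − 3136 = 1512
  √(542·1512) = √819504 = 905.2646
r = -819 / 905.2646 = -0.9047
t = r·√(n−2)/√(1−r²) = -0.9047·√5 / √(1−0.818482) = -2.022971 / 0.426049 = -4.748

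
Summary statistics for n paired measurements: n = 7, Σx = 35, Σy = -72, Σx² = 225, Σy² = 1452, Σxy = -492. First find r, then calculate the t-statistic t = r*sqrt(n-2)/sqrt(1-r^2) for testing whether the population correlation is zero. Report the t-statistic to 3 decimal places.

Numerator: nΣxy − (Σx)(Σy) = 7·(-492) − (35)(-72) = -924
Denominator: √[(nΣx²−(Σx)²)(nΣy²−(Σy)²)]
  nΣx²−(Σx)² = 7·225 − 1225 = 350;  nΣy²−(Σy)² = 7·1452 − 5184 = 4980
  √(350·4980) = √1743000 = 1320.2273
r = -924 / 1320.2273 = -0.6999
t = r·√(n−2)/√(1−r²) = -0.6999·√5 / √(1−0.489860) = -1.565024 / 0.714241 = -2.191

-2.191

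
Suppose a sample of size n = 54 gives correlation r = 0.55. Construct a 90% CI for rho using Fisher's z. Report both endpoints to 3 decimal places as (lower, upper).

(0.370, 0.690)

Fisher z: z_r = atanh(r) = ½·ln((1+0.55)/(1−0.55)) = 0.618381
SE(z) = 1/√(n−3) = 1/√51 = 0.140028
90% ⇒ z* = 1.645; margin = 1.645·0.140028 = 0.230346
CI on z-scale: (0.388035, 0.848727)
Back-transform: tanh(0.388035) = 0.369665, tanh(0.848727) = 0.690404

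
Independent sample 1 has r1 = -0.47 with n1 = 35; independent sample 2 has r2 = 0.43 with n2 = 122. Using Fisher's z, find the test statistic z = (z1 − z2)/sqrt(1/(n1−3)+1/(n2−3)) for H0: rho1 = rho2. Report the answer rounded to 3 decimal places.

Fisher z-transforms: z1 = atanh(-0.47) = -0.510070, z2 = atanh(0.43) = 0.459897; difference d = -0.969967
Var(d) = 1/32 + 1/119 = 0.0312500 + 0.0084034 = 0.0396534
z = d/√Var(d) = -0.969967 / √0.0396534 = -0.969967 / 0.199132 = -4.871

-4.871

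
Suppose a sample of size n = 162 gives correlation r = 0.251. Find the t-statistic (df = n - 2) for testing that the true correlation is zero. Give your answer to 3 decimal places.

3.280

t = r·√(n−2) / √(1−r²) with r = 0.251, n = 162
  = 0.251·√160 / √(1 − 0.063001)
  = 0.251·12.649111 / 0.967987
  = 3.174927 / 0.967987 = 3.280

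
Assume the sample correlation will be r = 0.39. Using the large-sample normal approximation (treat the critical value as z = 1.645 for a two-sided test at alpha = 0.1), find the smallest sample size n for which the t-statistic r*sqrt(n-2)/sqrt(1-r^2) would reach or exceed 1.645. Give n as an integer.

Need r·√(n−2)/√(1−r²) ≥ 1.645
√(n−2) ≥ 1.645·√(1−0.1521) / 0.39 = 1.645·0.920815 / 0.39 = 3.8840
n−2 ≥ 15.0855  ⇒  n ≥ 17.0855
Smallest integer n = 18

18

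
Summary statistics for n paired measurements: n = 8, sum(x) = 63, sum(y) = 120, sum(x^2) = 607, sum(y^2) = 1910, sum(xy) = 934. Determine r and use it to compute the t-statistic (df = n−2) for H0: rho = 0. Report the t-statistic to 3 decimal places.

-0.245

Numerator: nΣxy − (Σx)(Σy) = 8·934 − (63)(120) = -88
Denominator: √[(nΣx²−(Σx)²)(nΣy²−(Σy)²)]
  nΣx²−(Σx)² = 8·607 − 3969 = 887;  nΣy²−(Σy)² = 8·1910 − 14400 = 880
  √(887·880) = √780560 = 883.4931
r = -88 / 883.4931 = -0.0996
t = r·√(n−2)/√(1−r²) = -0.0996·√6 / √(1−0.009920) = -0.243969 / 0.995028 = -0.245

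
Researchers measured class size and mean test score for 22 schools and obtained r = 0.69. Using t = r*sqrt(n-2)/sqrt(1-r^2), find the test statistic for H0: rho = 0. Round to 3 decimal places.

4.263

t = r·√(n−2) / √(1−r²) with r = 0.69, n = 22
  = 0.69·√20 / √(1 − 0.4761)
  = 0.69·4.472136 / 0.723809
  = 3.085774 / 0.723809 = 4.263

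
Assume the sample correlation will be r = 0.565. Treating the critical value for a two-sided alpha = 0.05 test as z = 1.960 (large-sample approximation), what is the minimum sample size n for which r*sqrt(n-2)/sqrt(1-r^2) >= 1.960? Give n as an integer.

r√(n−2)/√(1−r²) ≥ 1.960  ⇔  n−2 ≥ (1.960)²·(1−r²)/r²
(1−r²)/r² = (1−0.319225)/0.319225 = 2.1326
n ≥ 2 + 3.8416·2.1326 = 2 + 8.1926 = 10.1926
⌈10.1926⌉ = 11

11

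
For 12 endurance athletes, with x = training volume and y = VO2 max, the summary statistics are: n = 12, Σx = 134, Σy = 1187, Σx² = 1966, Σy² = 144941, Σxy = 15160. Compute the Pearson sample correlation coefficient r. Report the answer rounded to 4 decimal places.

0.5299

Numerator: nΣxy − (Σx)(Σy) = 12·15160 − (134)(1187) = 22862
Denominator: √[(nΣx²−(Σx)²)(nΣy²−(Σy)²)]
  nΣx²−(Σx)² = 12·1966 − 17956 = 5636;  nΣy²−(Σy)² = 12·144941 − 1408969 = 330323
  √(5636·330323) = √1861700428 = 43147.4267
r = 22862 / 43147.4267 = 0.5299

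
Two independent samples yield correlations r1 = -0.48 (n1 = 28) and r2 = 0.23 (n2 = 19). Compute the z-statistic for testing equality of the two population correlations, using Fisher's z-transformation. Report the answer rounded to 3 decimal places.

-2.365

Fisher z-transforms: z1 = atanh(-0.48) = -0.522984, z2 = atanh(0.23) = 0.234189; difference d = -0.757173
Var(d) = 1/25 + 1/16 = 0.0400000 + 0.0625000 = 0.1025000
z = d/√Var(d) = -0.757173 / √0.1025000 = -0.757173 / 0.320156 = -2.365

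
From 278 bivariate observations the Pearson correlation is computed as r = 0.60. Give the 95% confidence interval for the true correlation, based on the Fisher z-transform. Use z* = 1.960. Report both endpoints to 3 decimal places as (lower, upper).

(0.519, 0.670)

Fisher z: z_r = atanh(r) = ½·ln((1+0.60)/(1−0.60)) = 0.693147
SE(z) = 1/√(n−3) = 1/√275 = 0.060302
95% ⇒ z* = 1.960; margin = 1.960·0.060302 = 0.118192
CI on z-scale: (0.574955, 0.811339)
Back-transform: tanh(0.574955) = 0.518989, tanh(0.811339) = 0.670328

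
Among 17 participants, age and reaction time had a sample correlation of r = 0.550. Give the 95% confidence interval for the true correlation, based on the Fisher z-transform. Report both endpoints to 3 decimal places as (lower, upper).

(0.094, 0.815)

z_r = atanh(0.550) = 0.618381;  SE = 1/√(n−3) = 1/√14 = 0.267261
z-limits: 0.618381 ± 1.960·0.267261 = 0.618381 ± 0.523832 = [0.094549, 1.142213]
ρ-limits: (tanh 0.094549, tanh 1.142213) = (0.094, 0.815)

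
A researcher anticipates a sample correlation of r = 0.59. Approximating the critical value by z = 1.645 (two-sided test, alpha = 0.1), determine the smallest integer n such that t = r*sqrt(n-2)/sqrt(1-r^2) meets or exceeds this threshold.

8

Need r·√(n−2)/√(1−r²) ≥ 1.645
√(n−2) ≥ 1.645·√(1−0.3481) / 0.59 = 1.645·0.807403 / 0.59 = 2.2511
n−2 ≥ 5.0675  ⇒  n ≥ 7.0675
Smallest integer n = 8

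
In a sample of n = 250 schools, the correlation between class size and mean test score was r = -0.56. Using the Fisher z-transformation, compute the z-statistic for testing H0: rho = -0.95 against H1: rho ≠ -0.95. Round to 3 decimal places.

18.843

Fisher z: atanh(-0.56) = -0.632833, atanh(-0.95) = -1.831781
z = (z_r − z_0)·√(n−3) = (-0.632833 − (-1.831781))·√247 = 1.198948 · 15.716234 = 18.843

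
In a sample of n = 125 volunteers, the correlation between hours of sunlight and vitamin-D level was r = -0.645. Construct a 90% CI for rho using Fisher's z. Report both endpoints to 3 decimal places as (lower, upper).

z_r = atanh(-0.645) = -0.766689;  SE = 1/√(n−3) = 1/√122 = 0.090536
z-limits: -0.766689 ± 1.645·0.090536 = -0.766689 ± 0.148932 = [-0.915621, -0.617757]
ρ-limits: (tanh -0.915621, tanh -0.617757) = (-0.724, -0.550)

(-0.724, -0.550)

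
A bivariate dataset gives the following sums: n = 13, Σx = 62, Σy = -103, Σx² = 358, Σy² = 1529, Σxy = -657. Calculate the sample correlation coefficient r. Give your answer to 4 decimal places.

-0.7865

Numerator: nΣxy − (Σx)(Σy) = 13·(-657) − (62)(-103) = -2155
Denominator: √[(nΣx²−(Σx)²)(nΣy²−(Σy)²)]
  nΣx²−(Σx)² = 13·358 − 3844 = 810;  nΣy²−(Σy)² = 13·1529 − 10609 = 9268
  √(810·9268) = √7507080 = 2739.9051
r = -2155 / 2739.9051 = -0.7865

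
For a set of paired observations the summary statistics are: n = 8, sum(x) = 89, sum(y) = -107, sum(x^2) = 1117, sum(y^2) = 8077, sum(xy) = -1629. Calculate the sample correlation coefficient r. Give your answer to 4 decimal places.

S_xy = nΣxy − ΣxΣy = 8·(-1629) − 89·(-107) = -13032 − (-9523) = -3509
S_xx = nΣx² − (Σx)² = 8·1117 − 89² = 8936 − 7921 = 1015
S_yy = nΣy² − (Σy)² = 8·8077 − (-107)² = 64616 − 11449 = 53167
r = S_xy / √(S_xx·S_yy) = -3509 / √(1015·53167) = -3509 / √53964505 = -3509 / 7346.0537 = -0.4777

-0.4777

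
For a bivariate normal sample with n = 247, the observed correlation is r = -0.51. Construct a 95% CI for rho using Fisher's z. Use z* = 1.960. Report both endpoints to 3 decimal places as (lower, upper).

(-0.597, -0.411)

z_r = atanh(-0.51) = -0.562730;  SE = 1/√(n−3) = 1/√244 = 0.064018
z-limits: -0.562730 ± 1.960·0.064018 = -0.562730 ± 0.125475 = [-0.688205, -0.437255]
ρ-limits: (tanh -0.688205, tanh -0.437255) = (-0.597, -0.411)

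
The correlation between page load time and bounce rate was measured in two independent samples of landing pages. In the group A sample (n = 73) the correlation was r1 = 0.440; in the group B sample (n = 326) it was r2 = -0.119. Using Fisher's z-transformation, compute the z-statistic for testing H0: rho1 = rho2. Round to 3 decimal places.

Fisher z-transforms: z1 = atanh(0.440) = 0.472231, z2 = atanh(-0.119) = -0.119567; difference d = 0.591798
Var(d) = 1/70 + 1/323 = 0.0142857 + 0.0030960 = 0.0173817
z = d/√Var(d) = 0.591798 / √0.0173817 = 0.591798 / 0.131840 = 4.489

4.489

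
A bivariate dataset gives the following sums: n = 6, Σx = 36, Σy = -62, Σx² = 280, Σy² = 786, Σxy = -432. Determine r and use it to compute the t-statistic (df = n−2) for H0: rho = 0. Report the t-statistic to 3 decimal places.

-1.589

Numerator: nΣxy − (Σx)(Σy) = 6·(-432) − (36)(-62) = -360
Denominator: √[(nΣx²−(Σx)²)(nΣy²−(Σy)²)]
  nΣx²−(Σx)² = 6·280 − 1296 = 384;  nΣy²−(Σy)² = 6·786 − 3844 = 872
  √(384·872) = √334848 = 578.6605
r = -360 / 578.6605 = -0.6221
t = r·√(n−2)/√(1−r²) = -0.6221·√4 / √(1−0.387008) = -1.244200 / 0.782938 = -1.589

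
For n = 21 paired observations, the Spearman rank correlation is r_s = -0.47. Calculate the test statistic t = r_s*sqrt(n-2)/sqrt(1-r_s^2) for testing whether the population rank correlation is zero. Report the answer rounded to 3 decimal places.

1 − r_s² = 1 − 0.2209 = 0.7791;  √(1−r_s²) = 0.882666
√(n−2) = √19 = 4.358899
t = r_s·√(n−2)/√(1−r_s²) = -0.47 · 4.358899 / 0.882666 = -2.321

-2.321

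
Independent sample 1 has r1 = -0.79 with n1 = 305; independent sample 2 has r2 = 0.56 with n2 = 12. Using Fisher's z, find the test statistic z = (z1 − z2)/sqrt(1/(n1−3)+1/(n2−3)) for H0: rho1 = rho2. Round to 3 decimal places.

-5.038

z1 = atanh(-0.79) = -1.071432,  z2 = atanh(0.56) = 0.632833
SE = √(1/(n1−3) + 1/(n2−3)) = √(1/302 + 1/9) = √(0.0033113 + 0.1111111) = √0.1144224 = 0.338264
z = (z1 − z2)/SE = (-1.071432 − 0.632833) / 0.338264 = -1.704265 / 0.338264 = -5.038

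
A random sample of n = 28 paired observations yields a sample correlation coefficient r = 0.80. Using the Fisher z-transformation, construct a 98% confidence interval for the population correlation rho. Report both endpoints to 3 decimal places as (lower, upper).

Fisher z: z_r = atanh(r) = ½·ln((1+0.80)/(1−0.80)) = 1.098612
SE(z) = 1/√(n−3) = 1/√25 = 0.200000
98% ⇒ z* = 2.326; margin = 2.326·0.200000 = 0.465200
CI on z-scale: (0.633412, 1.563812)
Back-transform: tanh(0.633412) = 0.560397, tanh(1.563812) = 0.916036

(0.560, 0.916)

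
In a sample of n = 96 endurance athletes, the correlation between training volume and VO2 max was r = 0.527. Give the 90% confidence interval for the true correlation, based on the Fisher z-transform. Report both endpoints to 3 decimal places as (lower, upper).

z_r = atanh(0.527) = 0.585982;  SE = 1/√(n−3) = 1/√93 = 0.103695
z-limits: 0.585982 ± 1.645·0.103695 = 0.585982 ± 0.170578 = [0.415404, 0.756560]
ρ-limits: (tanh 0.415404, tanh 0.756560) = (0.393, 0.639)

(0.393, 0.639)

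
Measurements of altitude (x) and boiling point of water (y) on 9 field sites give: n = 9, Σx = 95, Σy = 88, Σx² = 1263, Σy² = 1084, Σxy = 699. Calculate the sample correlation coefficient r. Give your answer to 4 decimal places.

-0.9531

S_xy = nΣxy − ΣxΣy = 9·699 − 95·88 = 6291 − 8360 = -2069
S_xx = nΣx² − (Σx)² = 9·1263 − 95² = 11367 − 9025 = 2342
S_yy = nΣy² − (Σy)² = 9·1084 − 88² = 9756 − 7744 = 2012
r = S_xy / √(S_xx·S_yy) = -2069 / √(2342·2012) = -2069 / √4712104 = -2069 / 2170.7381 = -0.9531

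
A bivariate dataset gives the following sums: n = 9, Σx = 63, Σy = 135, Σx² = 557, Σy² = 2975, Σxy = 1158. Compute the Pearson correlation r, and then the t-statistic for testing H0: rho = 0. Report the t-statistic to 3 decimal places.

2.213

Numerator: nΣxy − (Σx)(Σy) = 9·1158 − (63)(135) = 1917
Denominator: √[(nΣx²−(Σx)²)(nΣy²−(Σy)²)]
  nΣx²−(Σx)² = 9·557 − 3969 = 1044;  nΣy²−(Σy)² = 9·2975 − 18225 = 8550
  √(1044·8550) = √8926200 = 2987.6747
r = 1917 / 2987.6747 = 0.6416
t = r·√(n−2)/√(1−r²) = 0.6416·√7 / √(1−0.411651) = 1.697514 / 0.767039 = 2.213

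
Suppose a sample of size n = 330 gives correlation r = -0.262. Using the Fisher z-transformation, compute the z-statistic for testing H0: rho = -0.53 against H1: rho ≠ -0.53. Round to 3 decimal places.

z_r = atanh(-0.262) = -0.268255,  z_0 = atanh(-0.53) = -0.590145
SE = 1/√(n−3) = 1/√327 = 0.055300
z = (z_r − z_0)/SE = (-0.268255 − (-0.590145)) / 0.055300 = 0.321890 / 0.055300 = 5.821

5.821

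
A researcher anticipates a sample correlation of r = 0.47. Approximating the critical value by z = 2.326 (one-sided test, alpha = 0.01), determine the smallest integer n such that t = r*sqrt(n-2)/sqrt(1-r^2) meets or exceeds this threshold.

22

r√(n−2)/√(1−r²) ≥ 2.326  ⇔  n−2 ≥ (2.326)²·(1−r²)/r²
(1−r²)/r² = (1−0.2209)/0.2209 = 3.5269
n ≥ 2 + 5.410276·3.5269 = 2 + 19.0815 = 21.0815
⌈21.0815⌉ = 22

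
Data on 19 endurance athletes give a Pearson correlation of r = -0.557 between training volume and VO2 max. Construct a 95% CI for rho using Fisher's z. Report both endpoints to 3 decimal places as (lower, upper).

z_r = atanh(-0.557) = -0.628473;  SE = 1/√(n−3) = 1/√16 = 0.250000
z-limits: -0.628473 ± 1.960·0.250000 = -0.628473 ± 0.490000 = [-1.118473, -0.138473]
ρ-limits: (tanh -1.118473, tanh -0.138473) = (-0.807, -0.138)

(-0.807, -0.138)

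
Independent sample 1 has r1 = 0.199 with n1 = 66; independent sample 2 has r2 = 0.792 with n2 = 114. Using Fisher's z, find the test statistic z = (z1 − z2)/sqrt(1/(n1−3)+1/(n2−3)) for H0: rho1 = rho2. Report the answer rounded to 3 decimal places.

z1 = atanh(0.199) = 0.201691,  z2 = atanh(0.792) = 1.076775
SE = √(1/(n1−3) + 1/(n2−3)) = √(1/63 + 1/111) = √(0.0158730 + 0.0090090) = √0.0248820 = 0.157740
z = (z1 − z2)/SE = (0.201691 − 1.076775) / 0.157740 = -0.875084 / 0.157740 = -5.548

-5.548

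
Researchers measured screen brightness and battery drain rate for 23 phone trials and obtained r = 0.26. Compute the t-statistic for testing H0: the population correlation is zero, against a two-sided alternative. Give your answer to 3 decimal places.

1.234

t = r·√(n−2) / √(1−r²) with r = 0.26, n = 23
  = 0.26·√21 / √(1 − 0.0676)
  = 0.26·4.582576 / 0.965609
  = 1.191470 / 0.965609 = 1.234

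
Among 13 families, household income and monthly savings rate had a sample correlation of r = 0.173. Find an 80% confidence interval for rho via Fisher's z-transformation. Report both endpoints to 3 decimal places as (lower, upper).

(-0.227, 0.523)

z_r = atanh(0.173) = 0.174758;  SE = 1/√(n−3) = 1/√10 = 0.316228
z-limits: 0.174758 ± 1.282·0.316228 = 0.174758 ± 0.405404 = [-0.230646, 0.580162]
ρ-limits: (tanh -0.230646, tanh 0.580162) = (-0.227, 0.523)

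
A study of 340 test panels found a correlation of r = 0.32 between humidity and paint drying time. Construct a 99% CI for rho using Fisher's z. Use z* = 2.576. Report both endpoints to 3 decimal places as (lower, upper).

(0.189, 0.440)

Fisher z: z_r = atanh(r) = ½·ln((1+0.32)/(1−0.32)) = 0.331647
SE(z) = 1/√(n−3) = 1/√337 = 0.054473
99% ⇒ z* = 2.576; margin = 2.576·0.054473 = 0.140322
CI on z-scale: (0.191325, 0.471969)
Back-transform: tanh(0.191325) = 0.189024, tanh(0.471969) = 0.439789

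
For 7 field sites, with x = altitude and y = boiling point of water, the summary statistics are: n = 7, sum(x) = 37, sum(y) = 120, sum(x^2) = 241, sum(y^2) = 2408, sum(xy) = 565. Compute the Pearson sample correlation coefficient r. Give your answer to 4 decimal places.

Numerator: nΣxy − (Σx)(Σy) = 7·565 − (37)(120) = -485
Denominator: √[(nΣx²−(Σx)²)(nΣy²−(Σy)²)]
  nΣx²−(Σx)² = 7·241 − 1369 = 318;  nΣy²−(Σy)² = 7·2408 − 14400 = 2456
  √(318·2456) = √781008 = 883.7466
r = -485 / 883.7466 = -0.5488

-0.5488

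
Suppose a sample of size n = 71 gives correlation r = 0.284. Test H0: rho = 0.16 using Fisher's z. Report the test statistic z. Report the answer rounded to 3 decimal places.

1.077

z_r = atanh(0.284) = 0.292028,  z_0 = atanh(0.16) = 0.161387
SE = 1/√(n−3) = 1/√68 = 0.121268
z = (z_r − z_0)/SE = (0.292028 − 0.161387) / 0.121268 = 0.130641 / 0.121268 = 1.077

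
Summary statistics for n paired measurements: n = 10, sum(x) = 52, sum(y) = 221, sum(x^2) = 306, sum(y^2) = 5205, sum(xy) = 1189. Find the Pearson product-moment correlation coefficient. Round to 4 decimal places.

Numerator: nΣxy − (Σx)(Σy) = 10·1189 − (52)(221) = 398
Denominator: √[(nΣx²−(Σx)²)(nΣy²−(Σy)²)]
  nΣx²−(Σx)² = 10·306 − 2704 = 356;  nΣy²−(Σy)² = 10·5205 − 48841 = 3209
  √(356·3209) = √1142404 = 1068.8330
r = 398 / 1068.8330 = 0.3724

0.3724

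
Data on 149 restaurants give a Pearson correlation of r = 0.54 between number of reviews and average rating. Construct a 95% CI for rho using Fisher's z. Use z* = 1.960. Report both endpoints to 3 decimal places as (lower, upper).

(0.415, 0.645)

Fisher z: z_r = atanh(r) = ½·ln((1+0.54)/(1−0.54)) = 0.604156
SE(z) = 1/√(n−3) = 1/√146 = 0.082761
95% ⇒ z* = 1.960; margin = 1.960·0.082761 = 0.162212
CI on z-scale: (0.441944, 0.766368)
Back-transform: tanh(0.441944) = 0.415255, tanh(0.766368) = 0.644813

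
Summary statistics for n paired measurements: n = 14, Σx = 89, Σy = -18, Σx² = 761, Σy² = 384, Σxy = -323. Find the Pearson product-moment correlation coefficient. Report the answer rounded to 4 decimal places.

-0.7858

S_xy = nΣxy − ΣxΣy = 14·(-323) − 89·(-18) = -4522 − (-1602) = -2920
S_xx = nΣx² − (Σx)² = 14·761 − 89² = 10654 − 7921 = 2733
S_yy = nΣy² − (Σy)² = 14·384 − (-18)² = 5376 − 324 = 5052
r = S_xy / √(S_xx·S_yy) = -2920 / √(2733·5052) = -2920 / √13807116 = -2920 / 3715.7928 = -0.7858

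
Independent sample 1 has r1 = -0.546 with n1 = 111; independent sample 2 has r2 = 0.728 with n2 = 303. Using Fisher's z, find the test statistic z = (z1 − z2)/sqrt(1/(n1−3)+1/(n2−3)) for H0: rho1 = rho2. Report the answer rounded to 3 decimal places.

-13.698

Fisher z-transforms: z1 = atanh(-0.546) = -0.612665, z2 = atanh(0.728) = 0.924459; difference d = -1.537124
Var(d) = 1/108 + 1/300 = 0.0092593 + 0.0033333 = 0.0125926
z = d/√Var(d) = -1.537124 / √0.0125926 = -1.537124 / 0.112217 = -13.698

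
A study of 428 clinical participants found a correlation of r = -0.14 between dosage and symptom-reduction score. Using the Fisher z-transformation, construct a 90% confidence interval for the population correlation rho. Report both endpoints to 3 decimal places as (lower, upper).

z_r = atanh(-0.14) = -0.140926;  SE = 1/√(n−3) = 1/√425 = 0.048507
z-limits: -0.140926 ± 1.645·0.048507 = -0.140926 ± 0.079794 = [-0.220720, -0.061132]
ρ-limits: (tanh -0.220720, tanh -0.061132) = (-0.217, -0.061)

(-0.217, -0.061)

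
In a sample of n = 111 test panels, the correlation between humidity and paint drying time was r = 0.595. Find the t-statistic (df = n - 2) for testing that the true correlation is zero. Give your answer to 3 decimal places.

7.729

t = r·√(n−2) / √(1−r²) with r = 0.595, n = 111
  = 0.595·√109 / √(1 − 0.354025)
  = 0.595·10.440307 / 0.803726
  = 6.211983 / 0.803726 = 7.729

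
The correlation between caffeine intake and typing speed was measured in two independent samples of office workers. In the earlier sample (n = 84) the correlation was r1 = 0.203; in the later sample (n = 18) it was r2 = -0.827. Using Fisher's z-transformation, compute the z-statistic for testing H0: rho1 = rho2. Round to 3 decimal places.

z1 = atanh(0.203) = 0.205860,  z2 = atanh(-0.827) = -1.178569
SE = √(1/(n1−3) + 1/(n2−3)) = √(1/81 + 1/15) = √(0.0123457 + 0.0666667) = √0.0790124 = 0.281091
z = (z1 − z2)/SE = (0.205860 − (-1.178569)) / 0.281091 = 1.384429 / 0.281091 = 4.925

4.925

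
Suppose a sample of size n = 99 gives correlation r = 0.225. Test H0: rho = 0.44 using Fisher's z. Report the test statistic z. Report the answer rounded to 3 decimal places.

-2.384

z_r = atanh(0.225) = 0.228917,  z_0 = atanh(0.44) = 0.472231
SE = 1/√(n−3) = 1/√96 = 0.102062
z = (z_r − z_0)/SE = (0.228917 − 0.472231) / 0.102062 = -0.243314 / 0.102062 = -2.384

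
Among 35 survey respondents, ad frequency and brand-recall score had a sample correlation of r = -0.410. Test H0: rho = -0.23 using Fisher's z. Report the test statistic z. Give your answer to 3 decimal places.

-1.139

z_r = atanh(-0.410) = -0.435611,  z_0 = atanh(-0.23) = -0.234189
SE = 1/√(n−3) = 1/√32 = 0.176777
z = (z_r − z_0)/SE = (-0.435611 − (-0.234189)) / 0.176777 = -0.201422 / 0.176777 = -1.139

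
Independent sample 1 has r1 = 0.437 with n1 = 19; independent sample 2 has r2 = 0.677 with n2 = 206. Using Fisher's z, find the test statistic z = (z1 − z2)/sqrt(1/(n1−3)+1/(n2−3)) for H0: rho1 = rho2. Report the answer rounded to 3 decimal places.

z1 = atanh(0.437) = 0.468517,  z2 = atanh(0.677) = 0.823555
SE = √(1/(n1−3) + 1/(n2−3)) = √(1/16 + 1/203) = √(0.0625000 + 0.0049261) = √0.0674261 = 0.259665
z = (z1 − z2)/SE = (0.468517 − 0.823555) / 0.259665 = -0.355038 / 0.259665 = -1.367

-1.367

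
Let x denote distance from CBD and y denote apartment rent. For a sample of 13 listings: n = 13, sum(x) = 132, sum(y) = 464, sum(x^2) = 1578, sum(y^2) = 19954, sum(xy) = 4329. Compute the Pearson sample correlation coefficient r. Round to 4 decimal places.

-0.4258

Numerator: nΣxy − (Σx)(Σy) = 13·4329 − (132)(464) = -4971
Denominator: √[(nΣx²−(Σx)²)(nΣy²−(Σy)²)]
  nΣx²−(Σx)² = 13·1578 − 17424 = 3090;  nΣy²−(Σy)² = 13·19954 − 215296 = 44106
  √(3090·44106) = √136287540 = 11674.2255
r = -4971 / 11674.2255 = -0.4258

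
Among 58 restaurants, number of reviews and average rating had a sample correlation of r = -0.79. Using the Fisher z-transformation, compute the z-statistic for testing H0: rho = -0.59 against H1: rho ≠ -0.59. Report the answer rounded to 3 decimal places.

Fisher z: atanh(-0.79) = -1.071432, atanh(-0.59) = -0.677666
z = (z_r − z_0)·√(n−3) = (-1.071432 − (-0.677666))·√55 = -0.393766 · 7.416198 = -2.920

-2.920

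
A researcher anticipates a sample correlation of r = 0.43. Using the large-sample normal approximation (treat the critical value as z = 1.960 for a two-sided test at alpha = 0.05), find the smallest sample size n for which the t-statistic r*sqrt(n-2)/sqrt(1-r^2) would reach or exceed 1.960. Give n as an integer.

19

r√(n−2)/√(1−r²) ≥ 1.960  ⇔  n−2 ≥ (1.960)²·(1−r²)/r²
(1−r²)/r² = (1−0.1849)/0.1849 = 4.4083
n ≥ 2 + 3.8416·4.4083 = 2 + 16.9349 = 18.9349
⌈18.9349⌉ = 19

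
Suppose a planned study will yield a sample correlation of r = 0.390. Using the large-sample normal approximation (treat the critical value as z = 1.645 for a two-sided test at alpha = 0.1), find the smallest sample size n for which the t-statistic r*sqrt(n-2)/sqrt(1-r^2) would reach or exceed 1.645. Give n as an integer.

18

r√(n−2)/√(1−r²) ≥ 1.645  ⇔  n−2 ≥ (1.645)²·(1−r²)/r²
(1−r²)/r² = (1−0.152100)/0.152100 = 5.5746
n ≥ 2 + 2.706025·5.5746 = 2 + 15.0850 = 17.0850
⌈17.0850⌉ = 18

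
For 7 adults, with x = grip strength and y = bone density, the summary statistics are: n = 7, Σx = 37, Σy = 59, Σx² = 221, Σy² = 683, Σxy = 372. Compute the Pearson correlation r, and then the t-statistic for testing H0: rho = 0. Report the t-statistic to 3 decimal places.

4.045

Numerator: nΣxy − (Σx)(Σy) = 7·372 − (37)(59) = 421
Denominator: √[(nΣx²−(Σx)²)(nΣy²−(Σy)²)]
  nΣx²−(Σx)² = 7·221 − 1369 = 178;  nΣy²−(Σy)² = 7·683 − 3481 = 1300
  √(178·1300) = √231400 = 481.0405
r = 421 / 481.0405 = 0.8752
t = r·√(n−2)/√(1−r²) = 0.8752·√5 / √(1−0.765975) = 1.957007 / 0.483761 = 4.045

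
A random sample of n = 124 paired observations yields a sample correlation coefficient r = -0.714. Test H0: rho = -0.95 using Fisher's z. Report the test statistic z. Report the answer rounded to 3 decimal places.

Fisher z: atanh(-0.714) = -0.895297, atanh(-0.95) = -1.831781
z = (z_r − z_0)·√(n−3) = (-0.895297 − (-1.831781))·√121 = 0.936484 · 11.000000 = 10.301

10.301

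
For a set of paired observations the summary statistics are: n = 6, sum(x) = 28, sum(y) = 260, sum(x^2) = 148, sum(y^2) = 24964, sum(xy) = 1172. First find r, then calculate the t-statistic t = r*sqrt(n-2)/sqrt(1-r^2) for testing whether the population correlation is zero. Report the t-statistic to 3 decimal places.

-0.170

Numerator: nΣxy − (Σx)(Σy) = 6·1172 − (28)(260) = -248
Denominator: √[(nΣx²−(Σx)²)(nΣy²−(Σy)²)]
  nΣx²−(Σx)² = 6·148 − 784 = 104;  nΣy²−(Σy)² = 6·24964 − 67600 = 82184
  √(104·82184) = √8547136 = 2923.5485
r = -248 / 2923.5485 = -0.0848
t = r·√(n−2)/√(1−r²) = -0.0848·√4 / √(1−0.007191) = -0.169600 / 0.996398 = -0.170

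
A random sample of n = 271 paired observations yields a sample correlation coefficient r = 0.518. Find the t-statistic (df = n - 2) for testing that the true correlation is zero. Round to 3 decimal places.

1 − r² = 1 − 0.268324 = 0.731676;  √(1−r²) = 0.855381
√(n−2) = √269 = 16.401219
t = r·√(n−2)/√(1−r²) = 0.518 · 16.401219 / 0.855381 = 9.932

9.932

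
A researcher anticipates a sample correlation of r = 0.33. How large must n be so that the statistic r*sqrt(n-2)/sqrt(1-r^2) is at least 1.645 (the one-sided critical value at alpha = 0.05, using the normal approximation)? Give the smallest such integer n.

25

Need r·√(n−2)/√(1−r²) ≥ 1.645
√(n−2) ≥ 1.645·√(1−0.1089) / 0.33 = 1.645·0.943981 / 0.33 = 4.7056
n−2 ≥ 22.1427  ⇒  n ≥ 24.1427
Smallest integer n = 25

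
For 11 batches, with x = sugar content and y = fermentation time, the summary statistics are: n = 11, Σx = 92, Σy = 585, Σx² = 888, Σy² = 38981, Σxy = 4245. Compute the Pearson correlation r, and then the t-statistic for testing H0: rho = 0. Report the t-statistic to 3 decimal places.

-2.712

S_xy = nΣxy − ΣxΣy = 11·4245 − 92·585 = 46695 − 53820 = -7125
S_xx = nΣx² − (Σx)² = 11·888 − 92² = 9768 − 8464 = 1304
S_yy = nΣy² − (Σy)² = 11·38981 − 585² = 428791 − 342225 = 86566
r = S_xy / √(S_xx·S_yy) = -7125 / √(1304·86566) = -7125 / √112882064 = -7125 / 10624.5971 = -0.6706
t = r·√(n−2)/√(1−r²) = -0.6706·√9 / √(1−0.449704) = -2.011800 / 0.741819 = -2.712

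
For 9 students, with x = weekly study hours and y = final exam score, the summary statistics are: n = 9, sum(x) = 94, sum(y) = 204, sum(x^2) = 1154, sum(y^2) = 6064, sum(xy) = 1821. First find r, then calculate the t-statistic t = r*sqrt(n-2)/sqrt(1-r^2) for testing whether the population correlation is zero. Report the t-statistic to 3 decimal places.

-2.101

Numerator: nΣxy − (Σx)(Σy) = 9·1821 − (94)(204) = -2787
Denominator: √[(nΣx²−(Σx)²)(nΣy²−(Σy)²)]
  nΣx²−(Σx)² = 9·1154 − 8836 = 1550;  nΣy²−(Σy)² = 9·6064 − 41616 = 12960
  √(1550·12960) = √20088000 = 4481.9639
r = -2787 / 4481.9639 = -0.6218
t = r·√(n−2)/√(1−r²) = -0.6218·√7 / √(1−0.386635) = -1.645128 / 0.783176 = -2.101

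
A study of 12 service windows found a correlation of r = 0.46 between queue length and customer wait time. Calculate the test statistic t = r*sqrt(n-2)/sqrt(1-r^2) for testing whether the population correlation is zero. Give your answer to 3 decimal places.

1.638

1 − r² = 1 − 0.2116 = 0.7884;  √(1−r²) = 0.887919
√(n−2) = √10 = 3.162278
t = r·√(n−2)/√(1−r²) = 0.46 · 3.162278 / 0.887919 = 1.638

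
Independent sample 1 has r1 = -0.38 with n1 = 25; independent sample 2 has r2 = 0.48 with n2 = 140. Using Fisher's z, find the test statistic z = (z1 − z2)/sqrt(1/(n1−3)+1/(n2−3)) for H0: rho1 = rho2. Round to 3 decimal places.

Fisher z-transforms: z1 = atanh(-0.38) = -0.400060, z2 = atanh(0.48) = 0.522984; difference d = -0.923044
Var(d) = 1/22 + 1/137 = 0.0454545 + 0.0072993 = 0.0527538
z = d/√Var(d) = -0.923044 / √0.0527538 = -0.923044 / 0.229682 = -4.019

-4.019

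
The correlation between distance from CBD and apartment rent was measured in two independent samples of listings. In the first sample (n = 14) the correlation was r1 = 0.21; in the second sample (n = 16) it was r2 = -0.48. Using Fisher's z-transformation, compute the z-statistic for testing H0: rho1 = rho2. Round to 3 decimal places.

1.797

z1 = atanh(0.21) = 0.213171,  z2 = atanh(-0.48) = -0.522984
SE = √(1/(n1−3) + 1/(n2−3)) = √(1/11 + 1/13) = √(0.0909091 + 0.0769231) = √0.1678322 = 0.409673
z = (z1 − z2)/SE = (0.213171 − (-0.522984)) / 0.409673 = 0.736155 / 0.409673 = 1.797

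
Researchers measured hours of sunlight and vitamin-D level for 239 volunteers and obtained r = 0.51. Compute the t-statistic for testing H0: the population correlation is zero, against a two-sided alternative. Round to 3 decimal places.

t = r·√(n−2) / √(1−r²) with r = 0.51, n = 239
  = 0.51·√237 / √(1 − 0.2601)
  = 0.51·15.394804 / 0.860174
  = 7.851350 / 0.860174 = 9.128

9.128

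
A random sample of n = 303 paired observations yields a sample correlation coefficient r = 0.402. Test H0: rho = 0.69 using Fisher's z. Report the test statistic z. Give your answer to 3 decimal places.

-7.308

Fisher z: atanh(0.402) = 0.426032, atanh(0.69) = 0.847956
z = (z_r − z_0)·√(n−3) = (0.426032 − 0.847956)·√300 = -0.421924 · 17.320508 = -7.308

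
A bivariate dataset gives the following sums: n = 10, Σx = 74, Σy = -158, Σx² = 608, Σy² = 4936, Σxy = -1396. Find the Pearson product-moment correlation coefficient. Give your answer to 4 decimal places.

S_xy = nΣxy − ΣxΣy = 10·(-1396) − 74·(-158) = -13960 − (-11692) = -2268
S_xx = nΣx² − (Σx)² = 10·608 − 74² = 6080 − 5476 = 604
S_yy = nΣy² − (Σy)² = 10·4936 − (-158)² = 49360 − 24964 = 24396
r = S_xy / √(S_xx·S_yy) = -2268 / √(604·24396) = -2268 / √14735184 = -2268 / 3838.6435 = -0.5908

-0.5908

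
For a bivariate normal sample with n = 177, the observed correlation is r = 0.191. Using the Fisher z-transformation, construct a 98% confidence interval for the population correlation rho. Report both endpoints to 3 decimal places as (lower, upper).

(0.017, 0.354)

Fisher z: z_r = atanh(r) = ½·ln((1+0.191)/(1−0.191)) = 0.193375
SE(z) = 1/√(n−3) = 1/√174 = 0.075810
98% ⇒ z* = 2.326; margin = 2.326·0.075810 = 0.176334
CI on z-scale: (0.017041, 0.369709)
Back-transform: tanh(0.017041) = 0.017039, tanh(0.369709) = 0.353737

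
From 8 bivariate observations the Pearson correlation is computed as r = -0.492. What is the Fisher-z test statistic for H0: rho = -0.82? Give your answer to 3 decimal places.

z_r = atanh(-0.492) = -0.538696,  z_0 = atanh(-0.82) = -1.156817
SE = 1/√(n−3) = 1/√5 = 0.447214
z = (z_r − z_0)/SE = (-0.538696 − (-1.156817)) / 0.447214 = 0.618121 / 0.447214 = 1.382

1.382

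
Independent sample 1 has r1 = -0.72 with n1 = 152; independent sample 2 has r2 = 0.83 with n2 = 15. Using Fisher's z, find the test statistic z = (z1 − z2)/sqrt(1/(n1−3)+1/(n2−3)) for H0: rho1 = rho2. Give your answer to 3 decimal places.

-6.984

z1 = atanh(-0.72) = -0.907645,  z2 = atanh(0.83) = 1.188136
SE = √(1/(n1−3) + 1/(n2−3)) = √(1/149 + 1/12) = √(0.0067114 + 0.0833333) = √0.0900447 = 0.300074
z = (z1 − z2)/SE = (-0.907645 − 1.188136) / 0.300074 = -2.095781 / 0.300074 = -6.984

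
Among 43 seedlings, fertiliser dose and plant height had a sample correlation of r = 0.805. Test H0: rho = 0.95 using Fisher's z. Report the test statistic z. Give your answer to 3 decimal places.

-4.548

Fisher z: atanh(0.805) = 1.112658, atanh(0.95) = 1.831781
z = (z_r − z_0)·√(n−3) = (1.112658 − 1.831781)·√40 = -0.719123 · 6.324555 = -4.548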